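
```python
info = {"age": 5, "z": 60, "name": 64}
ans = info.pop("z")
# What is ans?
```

Trace:
`info = {"age": 5, "z": 60, "name": 64}` → info = {'age': 5, 'z': 60, 'name': 64}
`ans = info.pop("z")` → info = {'age': 5, 'name': 64}; ans = 60
So ans = 60

Answer: 60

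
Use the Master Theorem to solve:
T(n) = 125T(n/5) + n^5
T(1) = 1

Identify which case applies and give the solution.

a=125, b=5, f(n)=n^5. log_5(125) = 3. Since c=5 > 3 and the regularity condition holds (125(n/5)^5 = (125/5^5)n^5 with 125/5^5 < 1), Case 3 applies: T(n) = Θ(f(n)) = O(n^5).

Answer: O(n^5) - Case 3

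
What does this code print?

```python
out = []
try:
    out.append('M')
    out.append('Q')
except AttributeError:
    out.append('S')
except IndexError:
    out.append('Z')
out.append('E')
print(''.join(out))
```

Execution trace: 'M' (try body) → 'Q' (try body, no exception) → 'E' (after the try/except). Output: MQE

Answer: MQE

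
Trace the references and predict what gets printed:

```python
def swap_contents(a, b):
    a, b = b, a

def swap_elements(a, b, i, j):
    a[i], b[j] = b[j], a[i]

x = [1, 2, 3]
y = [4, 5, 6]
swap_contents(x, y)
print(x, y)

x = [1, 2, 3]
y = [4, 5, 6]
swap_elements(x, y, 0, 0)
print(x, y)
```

Key concept: parameter rebinding vs mutation.
Step by step:
`x = [1, 2, 3]` → x = [1, 2, 3]
`y = [4, 5, 6]` → y = [4, 5, 6]
`swap_contents(x, y)` → no visible change to tracked variables
`print(x, y)` → prints [1, 2, 3] [4, 5, 6]
`x = [1, 2, 3]` → x = [1, 2, 3]
`y = [4, 5, 6]` → y = [4, 5, 6]
`swap_elements(x, y, 0, 0)` → x = [4, 2, 3]; y = [1, 5, 6]
`print(x, y)` → prints [4, 2, 3] [1, 5, 6]

Answer:
[1, 2, 3] [4, 5, 6]
[4, 2, 3] [1, 5, 6]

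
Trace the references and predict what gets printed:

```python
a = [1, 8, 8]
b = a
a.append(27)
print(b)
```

Key concept: basic list aliasing.
Step by step:
`a = [1, 8, 8]` → a = [1, 8, 8]
`b = a` → b = [1, 8, 8] (same object as a)
`a.append(27)` → a = [1, 8, 8, 27] (same object as b); b = [1, 8, 8, 27] (same object as a)
`print(b)` → prints [1, 8, 8, 27]

Answer: [1, 8, 8, 27]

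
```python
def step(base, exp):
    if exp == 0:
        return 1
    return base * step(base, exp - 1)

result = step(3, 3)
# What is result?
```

step(3, 3) = 3 * 3 * 3 = 27

Answer: 27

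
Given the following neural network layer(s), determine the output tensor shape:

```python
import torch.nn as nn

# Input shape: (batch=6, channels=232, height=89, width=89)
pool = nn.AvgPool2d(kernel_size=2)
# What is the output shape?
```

Input: (6, 232, 89, 89) -> Output: (6, 232, 44, 44)

Answer: (6, 232, 44, 44)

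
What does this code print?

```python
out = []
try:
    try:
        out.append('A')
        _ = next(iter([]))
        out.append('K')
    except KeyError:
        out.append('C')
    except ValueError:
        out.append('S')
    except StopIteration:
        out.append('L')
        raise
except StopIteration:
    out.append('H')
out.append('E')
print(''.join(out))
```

Execution trace: 'A' (inner try body) → 'L' (inner except StopIteration) → 'H' (outer except StopIteration) → 'E' (after the try/except). Output: ALHE

Answer: ALHE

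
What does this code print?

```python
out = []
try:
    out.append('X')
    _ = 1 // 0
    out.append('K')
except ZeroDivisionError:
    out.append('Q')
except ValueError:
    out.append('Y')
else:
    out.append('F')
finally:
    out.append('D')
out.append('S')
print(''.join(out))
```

Execution trace: 'X' (try body) → 'Q' (except ZeroDivisionError) → 'D' (finally) → 'S' (after the try/except). Output: XQDS

Answer: XQDS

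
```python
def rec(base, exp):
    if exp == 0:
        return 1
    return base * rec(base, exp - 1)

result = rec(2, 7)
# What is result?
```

rec(2, 7) = 2 * 2 * 2 * 2 * 2 * 2 * 2 = 128

Answer: 128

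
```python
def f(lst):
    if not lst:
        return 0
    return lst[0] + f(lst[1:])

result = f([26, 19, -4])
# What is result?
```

26 + 19 + (-4) + 0 = 41

Answer: 41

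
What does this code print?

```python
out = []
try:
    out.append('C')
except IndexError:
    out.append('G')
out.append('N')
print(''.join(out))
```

Execution trace: 'C' (try body, no exception) → 'N' (after the try/except). Output: CN

Answer: CN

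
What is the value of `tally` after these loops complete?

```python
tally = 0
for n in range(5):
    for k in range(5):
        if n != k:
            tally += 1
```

5² - 5 (exclude diagonal)
`tally` takes the values: 0 → 1 → 2 → 3 → 4 → 5 → 6 → 7 → 8 → 9 → 10 → 11 → 12 → 13 → 14 → 15 → 16 → 17 → 18 → 19 → 20

Answer: 20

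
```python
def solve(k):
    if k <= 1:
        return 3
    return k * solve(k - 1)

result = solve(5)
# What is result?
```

solve(5) = 5 * 4 * 3 * 2 * 3 = 360

Answer: 360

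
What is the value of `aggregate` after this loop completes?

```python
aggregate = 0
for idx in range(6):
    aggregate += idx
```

Sum of 0 to 5 = 15
`aggregate` takes the values: 0 → 1 → 3 → 6 → 10 → 15

Answer: 15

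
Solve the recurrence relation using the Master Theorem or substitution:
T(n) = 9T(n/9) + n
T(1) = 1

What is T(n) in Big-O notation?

By Master Theorem: a=9, b=9, f(n)=n. Since log_9(9) = 1 and f(n) = Θ(n^1), Case 2 applies. T(n) = O(n log n).

Answer: O(n log n)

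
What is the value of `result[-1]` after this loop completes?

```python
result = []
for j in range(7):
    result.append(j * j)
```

Last element of squares 0 to 6
`result` takes the values: [] → [0] → [0, 1] → [0, 1, 4] → [0, 1, 4, 9] → [0, 1, 4, 9, 16] → [0, 1, 4, 9, 16, 25] → [0, 1, 4, 9, 16, 25, 36]
So `result[-1]` = 36

Answer: 36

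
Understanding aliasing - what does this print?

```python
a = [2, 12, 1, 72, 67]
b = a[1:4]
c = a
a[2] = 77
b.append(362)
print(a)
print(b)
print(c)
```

Key concept: slice vs alias.
Step by step:
`a = [2, 12, 1, 72, 67]` → a = [2, 12, 1, 72, 67]
`b = a[1:4]` → b = [12, 1, 72]
`c = a` → c = [2, 12, 1, 72, 67] (same object as a)
`a[2] = 77` → a = [2, 12, 77, 72, 67] (same object as c); c = [2, 12, 77, 72, 67] (same object as a)
`b.append(362)` → b = [12, 1, 72, 362]
`print(a)` → prints [2, 12, 77, 72, 67]
`print(b)` → prints [12, 1, 72, 362]
`print(c)` → prints [2, 12, 77, 72, 67]

Answer:
[2, 12, 77, 72, 67]
[12, 1, 72, 362]
[2, 12, 77, 72, 67]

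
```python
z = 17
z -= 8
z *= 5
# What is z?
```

Trace:
`z = 17` → z = 17
`z -= 8` → z = 9
`z *= 5` → z = 45
So z = 45

Answer: 45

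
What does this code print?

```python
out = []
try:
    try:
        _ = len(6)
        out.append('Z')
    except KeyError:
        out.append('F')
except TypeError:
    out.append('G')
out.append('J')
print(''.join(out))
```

Execution trace: 'G' (outer except TypeError) → 'J' (after the try/except). Output: GJ

Answer: GJ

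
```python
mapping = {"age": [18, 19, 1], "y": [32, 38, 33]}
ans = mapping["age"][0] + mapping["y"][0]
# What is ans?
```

Trace:
`mapping = {"age": [18, 19, 1], "y": [32, 38, 33]}` → mapping = {'age': [18, 19, 1], 'y': [32, 38, 33]}
`ans = mapping["age"][0] + mapping["y"][0]` → ans = 50
So ans = 50

Answer: 50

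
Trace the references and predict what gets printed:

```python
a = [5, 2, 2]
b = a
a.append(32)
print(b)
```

Key concept: basic list aliasing.
Step by step:
`a = [5, 2, 2]` → a = [5, 2, 2]
`b = a` → b = [5, 2, 2] (same object as a)
`a.append(32)` → a = [5, 2, 2, 32] (same object as b); b = [5, 2, 2, 32] (same object as a)
`print(b)` → prints [5, 2, 2, 32]

Answer: [5, 2, 2, 32]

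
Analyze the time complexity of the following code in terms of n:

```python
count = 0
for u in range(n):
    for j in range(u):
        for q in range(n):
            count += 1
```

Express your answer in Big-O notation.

Each loop level contributes: n × n × n. Multiplying the contributions gives O(n^3).

Answer: O(n^3)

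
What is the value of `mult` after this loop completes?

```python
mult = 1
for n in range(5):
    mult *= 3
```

3^5 = 243
`mult` takes the values: 1 → 3 → 9 → 27 → 81 → 243

Answer: 243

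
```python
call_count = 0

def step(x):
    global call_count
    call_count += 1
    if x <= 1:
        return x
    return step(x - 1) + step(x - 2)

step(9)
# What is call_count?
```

Calls(x) = 1 + Calls(x-1) + Calls(x-2); Calls(0)=Calls(1)=1. For x=9 this gives 109.

Answer: 109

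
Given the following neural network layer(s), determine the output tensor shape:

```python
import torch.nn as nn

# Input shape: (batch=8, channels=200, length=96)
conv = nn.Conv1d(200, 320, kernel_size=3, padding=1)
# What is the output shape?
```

Input: (8, 200, 96) -> Output: (8, 320, 96)

Answer: (8, 320, 96)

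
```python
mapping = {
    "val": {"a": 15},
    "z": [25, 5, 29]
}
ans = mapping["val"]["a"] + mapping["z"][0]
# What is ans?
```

Trace:
`mapping = { ...` → mapping = {'val': {'a': 15}, 'z': [25, 5, 29]}
`ans = mapping["val"]["a"] + mapping["z"][0]` → ans = 40
So ans = 40

Answer: 40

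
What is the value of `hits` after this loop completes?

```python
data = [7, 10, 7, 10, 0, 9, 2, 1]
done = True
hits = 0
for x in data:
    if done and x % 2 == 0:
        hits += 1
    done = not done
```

Count even values at even positions
`hits` takes the values: 0 → 1 → 2

Answer: 2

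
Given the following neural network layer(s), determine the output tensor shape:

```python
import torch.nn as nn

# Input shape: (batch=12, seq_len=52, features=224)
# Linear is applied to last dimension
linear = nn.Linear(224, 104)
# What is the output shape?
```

Input: (12, 52, 224) -> Output: (12, 52, 104)

Answer: (12, 52, 104)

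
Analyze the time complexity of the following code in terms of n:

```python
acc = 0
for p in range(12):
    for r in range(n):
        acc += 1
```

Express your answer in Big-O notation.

Each loop level contributes: 1 × n. Multiplying the contributions gives O(n).

Answer: O(n)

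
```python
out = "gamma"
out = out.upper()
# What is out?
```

Trace:
`out = "gamma"` → out = 'gamma'
`out = out.upper()` → out = 'GAMMA'
So out = 'GAMMA'

Answer: 'GAMMA'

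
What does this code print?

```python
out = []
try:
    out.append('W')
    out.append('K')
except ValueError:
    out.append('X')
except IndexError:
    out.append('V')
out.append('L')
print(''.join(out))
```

Execution trace: 'W' (try body) → 'K' (try body, no exception) → 'L' (after the try/except). Output: WKL

Answer: WKL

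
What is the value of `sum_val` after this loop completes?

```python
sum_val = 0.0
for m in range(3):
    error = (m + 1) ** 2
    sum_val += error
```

Sum of squared losses 1² + 2² + ... + 3²
`sum_val` takes the values: 0.0 → 1.0 → 5.0 → 14.0

Answer: 14.0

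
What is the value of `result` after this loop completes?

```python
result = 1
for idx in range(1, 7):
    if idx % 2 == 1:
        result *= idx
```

Product of odd numbers 1 to 6
`result` takes the values: 1 → 3 → 15

Answer: 15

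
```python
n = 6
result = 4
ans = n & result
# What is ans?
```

Trace:
`n = 6` → n = 6
`result = 4` → result = 4
`ans = n & result` → ans = 4
So ans = 4

Answer: 4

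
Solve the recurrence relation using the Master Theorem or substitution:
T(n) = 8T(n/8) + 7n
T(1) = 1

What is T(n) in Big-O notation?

By Master Theorem: a=8, b=8, f(n)=7n. Since log_8(8) = 1 and f(n) = Θ(n^1), Case 2 applies. T(n) = O(n log n).

Answer: O(n log n)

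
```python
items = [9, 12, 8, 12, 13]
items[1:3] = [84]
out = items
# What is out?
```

Trace:
`items = [9, 12, 8, 12, 13]` → items = [9, 12, 8, 12, 13]
`items[1:3] = [84]` → items = [9, 84, 12, 13]
`out = items` → out = [9, 84, 12, 13]
So out = [9, 84, 12, 13]

Answer: [9, 84, 12, 13]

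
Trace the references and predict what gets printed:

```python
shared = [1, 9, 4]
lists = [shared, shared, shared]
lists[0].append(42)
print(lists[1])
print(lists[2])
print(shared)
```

Key concept: list of same reference.
Step by step:
`shared = [1, 9, 4]` → shared = [1, 9, 4]
`lists = [shared, shared, shared]` → lists = [[1, 9, 4], [1, 9, 4], [1, 9, 4]]
`lists[0].append(42)` → shared = [1, 9, 4, 42]; lists = [[1, 9, 4, 42], [1, 9, 4, 42], [1, 9, 4, 42]]
`print(lists[1])` → prints [1, 9, 4, 42]
`print(lists[2])` → prints [1, 9, 4, 42]
`print(shared)` → prints [1, 9, 4, 42]

Answer:
[1, 9, 4, 42]
[1, 9, 4, 42]
[1, 9, 4, 42]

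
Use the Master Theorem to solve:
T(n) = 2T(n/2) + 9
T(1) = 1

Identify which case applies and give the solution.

a=2, b=2, f(n)=9. log_2(2) = 1. Since c=0 < 1, Case 1 applies: T(n) = Θ(n^log_b(a)) = O(n).

Answer: O(n) - Case 1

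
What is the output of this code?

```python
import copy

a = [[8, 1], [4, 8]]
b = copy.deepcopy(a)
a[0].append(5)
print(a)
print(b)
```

Key concept: deep copy is fully independent.
Step by step:
`a = [[8, 1], [4, 8]]` → a = [[8, 1], [4, 8]]
`b = copy.deepcopy(a)` → b = [[8, 1], [4, 8]]
`a[0].append(5)` → a = [[8, 1, 5], [4, 8]]
`print(a)` → prints [[8, 1, 5], [4, 8]]
`print(b)` → prints [[8, 1], [4, 8]]

Answer:
[[8, 1, 5], [4, 8]]
[[8, 1], [4, 8]]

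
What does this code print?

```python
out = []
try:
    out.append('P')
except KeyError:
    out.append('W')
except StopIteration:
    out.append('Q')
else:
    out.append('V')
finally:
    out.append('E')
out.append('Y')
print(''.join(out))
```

Execution trace: 'P' (try body, no exception) → 'V' (else) → 'E' (finally) → 'Y' (after the try/except). Output: PVEY

Answer: PVEY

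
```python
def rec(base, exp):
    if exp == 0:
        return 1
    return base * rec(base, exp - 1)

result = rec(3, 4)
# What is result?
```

rec(3, 4) = 3 * 3 * 3 * 3 = 81

Answer: 81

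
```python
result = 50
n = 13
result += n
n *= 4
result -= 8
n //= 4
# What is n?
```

Trace:
`result = 50` → result = 50
`n = 13` → n = 13
`result += n` → result = 63
`n *= 4` → n = 52
`result -= 8` → result = 55
`n //= 4` → n = 13
So n = 13

Answer: 13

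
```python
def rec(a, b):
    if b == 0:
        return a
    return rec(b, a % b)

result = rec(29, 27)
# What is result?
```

rec(29, 27) -> rec(27, 2) -> rec(2, 1) -> rec(1, 0) -> 1

Answer: 1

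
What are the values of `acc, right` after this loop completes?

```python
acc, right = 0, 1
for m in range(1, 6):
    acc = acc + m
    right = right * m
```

Sum and factorial of 1 to 5
`acc, right` takes the values: (0, 1) → (1, 1) → (3, 1) → (3, 2) → (6, 2) → (6, 6) → (10, 6) → (10, 24) → (15, 24) → (15, 120)

Answer: 15, 120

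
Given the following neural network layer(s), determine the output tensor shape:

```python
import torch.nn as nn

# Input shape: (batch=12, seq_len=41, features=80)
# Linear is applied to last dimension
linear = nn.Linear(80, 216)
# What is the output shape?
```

Input: (12, 41, 80) -> Output: (12, 41, 216)

Answer: (12, 41, 216)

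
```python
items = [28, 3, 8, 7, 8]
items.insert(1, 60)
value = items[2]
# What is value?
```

Trace:
`items = [28, 3, 8, 7, 8]` → items = [28, 3, 8, 7, 8]
`items.insert(1, 60)` → items = [28, 60, 3, 8, 7, 8]
`value = items[2]` → value = 3
So value = 3

Answer: 3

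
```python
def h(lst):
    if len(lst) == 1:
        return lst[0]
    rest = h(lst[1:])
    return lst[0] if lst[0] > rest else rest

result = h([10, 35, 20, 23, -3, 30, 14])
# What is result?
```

Recursive max over [10, 35, 20, 23, -3, 30, 14] = 35

Answer: 35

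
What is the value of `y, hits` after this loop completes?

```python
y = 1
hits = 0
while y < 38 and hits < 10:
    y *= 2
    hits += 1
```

Double until >= 38 or 10 iterations
`y, hits` takes the values: (1, 0) → (2, 0) → (2, 1) → (4, 1) → (4, 2) → (8, 2) → (8, 3) → (16, 3) → (16, 4) → (32, 4) → (32, 5) → (64, 5) → (64, 6)

Answer: 64, 6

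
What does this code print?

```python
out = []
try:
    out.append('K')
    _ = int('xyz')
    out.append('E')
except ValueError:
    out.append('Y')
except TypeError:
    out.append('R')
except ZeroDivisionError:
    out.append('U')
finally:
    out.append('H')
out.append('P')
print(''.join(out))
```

Execution trace: 'K' (try body) → 'Y' (except ValueError) → 'H' (finally) → 'P' (after the try/except). Output: KYHP

Answer: KYHP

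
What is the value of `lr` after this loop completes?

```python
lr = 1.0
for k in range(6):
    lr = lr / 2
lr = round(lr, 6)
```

Halving LR 6 times: 1 / 2^6
`lr` takes the values: 1.0 → 0.5 → 0.25 → 0.125 → 0.0625 → 0.03125 → 0.015625

Answer: 0.015625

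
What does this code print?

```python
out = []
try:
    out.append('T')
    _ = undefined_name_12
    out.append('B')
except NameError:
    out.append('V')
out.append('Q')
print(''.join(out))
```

Execution trace: 'T' (try body) → 'V' (except NameError) → 'Q' (after the try/except). Output: TVQ

Answer: TVQ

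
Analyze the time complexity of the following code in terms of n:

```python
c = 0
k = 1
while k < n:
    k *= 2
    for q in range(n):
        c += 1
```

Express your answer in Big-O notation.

Each loop level contributes: log n × n. Multiplying the contributions gives O(n log n).

Answer: O(n log n)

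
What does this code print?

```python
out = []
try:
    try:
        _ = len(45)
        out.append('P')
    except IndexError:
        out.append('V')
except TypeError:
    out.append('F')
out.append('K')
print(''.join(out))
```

Execution trace: 'F' (outer except TypeError) → 'K' (after the try/except). Output: FK

Answer: FK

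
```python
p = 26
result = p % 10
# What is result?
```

Trace:
`p = 26` → p = 26
`result = p % 10` → result = 6
So result = 6

Answer: 6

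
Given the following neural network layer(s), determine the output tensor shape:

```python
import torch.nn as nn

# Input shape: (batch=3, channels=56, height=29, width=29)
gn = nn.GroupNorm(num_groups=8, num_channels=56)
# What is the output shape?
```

Input: (3, 56, 29, 29) -> Output: (3, 56, 29, 29)

Answer: (3, 56, 29, 29)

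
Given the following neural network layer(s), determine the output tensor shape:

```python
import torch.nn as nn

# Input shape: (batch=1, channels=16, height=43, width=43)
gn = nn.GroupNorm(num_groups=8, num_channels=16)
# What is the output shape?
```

Input: (1, 16, 43, 43) -> Output: (1, 16, 43, 43)

Answer: (1, 16, 43, 43)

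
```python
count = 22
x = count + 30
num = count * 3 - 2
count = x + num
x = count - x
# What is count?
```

Trace:
`count = 22` → count = 22
`x = count + 30` → x = 52
`num = count * 3 - 2` → num = 64
`count = x + num` → count = 116
`x = count - x` → x = 64
So count = 116

Answer: 116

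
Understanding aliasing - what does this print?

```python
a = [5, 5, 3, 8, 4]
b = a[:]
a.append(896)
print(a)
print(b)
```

Key concept: slice [:] creates copy.
Step by step:
`a = [5, 5, 3, 8, 4]` → a = [5, 5, 3, 8, 4]
`b = a[:]` → b = [5, 5, 3, 8, 4]
`a.append(896)` → a = [5, 5, 3, 8, 4, 896]
`print(a)` → prints [5, 5, 3, 8, 4, 896]
`print(b)` → prints [5, 5, 3, 8, 4]

Answer:
[5, 5, 3, 8, 4, 896]
[5, 5, 3, 8, 4]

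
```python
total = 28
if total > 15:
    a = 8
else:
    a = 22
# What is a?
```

Trace:
`total = 28` → total = 28
`if total > 15: ...` → total > 15 is True → a = 8
So a = 8

Answer: 8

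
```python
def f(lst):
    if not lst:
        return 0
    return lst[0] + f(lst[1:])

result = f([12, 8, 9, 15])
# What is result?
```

12 + 8 + 9 + 15 + 0 = 44

Answer: 44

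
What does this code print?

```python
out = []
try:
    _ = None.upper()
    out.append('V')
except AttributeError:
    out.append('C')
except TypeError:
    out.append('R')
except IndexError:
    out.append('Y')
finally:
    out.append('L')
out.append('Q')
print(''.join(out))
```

Execution trace: 'C' (except AttributeError) → 'L' (finally) → 'Q' (after the try/except). Output: CLQ

Answer: CLQ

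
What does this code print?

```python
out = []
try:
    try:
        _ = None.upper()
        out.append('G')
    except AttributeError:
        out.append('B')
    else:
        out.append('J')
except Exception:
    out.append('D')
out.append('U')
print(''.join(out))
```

Execution trace: 'B' (inner except AttributeError) → 'U' (after the try/except). Output: BU

Answer: BU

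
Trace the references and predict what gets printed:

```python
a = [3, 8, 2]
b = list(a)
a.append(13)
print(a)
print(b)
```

Key concept: list() constructor creates copy.
Step by step:
`a = [3, 8, 2]` → a = [3, 8, 2]
`b = list(a)` → b = [3, 8, 2]
`a.append(13)` → a = [3, 8, 2, 13]
`print(a)` → prints [3, 8, 2, 13]
`print(b)` → prints [3, 8, 2]

Answer:
[3, 8, 2, 13]
[3, 8, 2]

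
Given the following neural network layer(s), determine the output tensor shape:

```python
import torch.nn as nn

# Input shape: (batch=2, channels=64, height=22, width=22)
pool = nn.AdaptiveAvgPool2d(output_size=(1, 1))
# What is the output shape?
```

Input: (2, 64, 22, 22) -> Output: (2, 64, 1, 1)

Answer: (2, 64, 1, 1)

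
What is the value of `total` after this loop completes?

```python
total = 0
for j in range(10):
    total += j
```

Sum of 0 to 9 = 45
`total` takes the values: 0 → 1 → 3 → 6 → 10 → 15 → 21 → 28 → 36 → 45

Answer: 45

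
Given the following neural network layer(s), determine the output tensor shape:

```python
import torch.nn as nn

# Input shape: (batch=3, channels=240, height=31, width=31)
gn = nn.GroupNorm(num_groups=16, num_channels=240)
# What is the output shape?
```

Input: (3, 240, 31, 31) -> Output: (3, 240, 31, 31)

Answer: (3, 240, 31, 31)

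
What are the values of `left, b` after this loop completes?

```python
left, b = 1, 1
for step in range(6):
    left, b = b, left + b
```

Fibonacci: after 6 iterations
`left, b` takes the values: (1, 1) → (1, 2) → (2, 3) → (3, 5) → (5, 8) → (8, 13) → (13, 21)

Answer: 13, 21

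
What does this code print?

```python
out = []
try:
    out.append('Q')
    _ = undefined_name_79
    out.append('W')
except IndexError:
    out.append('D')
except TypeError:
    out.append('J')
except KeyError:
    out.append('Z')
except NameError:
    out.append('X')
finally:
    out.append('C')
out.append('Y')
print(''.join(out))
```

Execution trace: 'Q' (try body) → 'X' (except NameError) → 'C' (finally) → 'Y' (after the try/except). Output: QXCY

Answer: QXCY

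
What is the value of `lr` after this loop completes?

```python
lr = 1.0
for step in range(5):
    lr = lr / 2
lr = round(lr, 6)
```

Halving LR 5 times: 1 / 2^5
`lr` takes the values: 1.0 → 0.5 → 0.25 → 0.125 → 0.0625 → 0.03125

Answer: 0.03125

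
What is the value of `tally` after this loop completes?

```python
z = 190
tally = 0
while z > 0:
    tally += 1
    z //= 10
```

Count digits by repeated division by 10
`tally` takes the values: 0 → 1 → 2 → 3

Answer: 3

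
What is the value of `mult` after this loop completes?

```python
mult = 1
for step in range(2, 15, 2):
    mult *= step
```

Product of even numbers 2 to 14
`mult` takes the values: 1 → 2 → 8 → 48 → 384 → 3840 → 46080 → 645120

Answer: 645120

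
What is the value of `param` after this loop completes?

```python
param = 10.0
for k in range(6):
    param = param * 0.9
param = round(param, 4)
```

Exponential decay: 10.0 * 0.9^6
`param` takes the values: 10.0 → 9.0 → 8.1 → 7.29 → 6.561 → 5.9049 → 5.31441 → 5.3144

Answer: 5.3144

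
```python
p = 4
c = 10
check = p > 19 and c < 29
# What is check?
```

Trace:
`p = 4` → p = 4
`c = 10` → c = 10
`check = p > 19 and c < 29` → check = False
So check = False

Answer: False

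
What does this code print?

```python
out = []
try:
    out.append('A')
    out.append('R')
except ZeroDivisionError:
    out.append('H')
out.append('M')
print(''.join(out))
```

Execution trace: 'A' (try body) → 'R' (try body, no exception) → 'M' (after the try/except). Output: ARM

Answer: ARM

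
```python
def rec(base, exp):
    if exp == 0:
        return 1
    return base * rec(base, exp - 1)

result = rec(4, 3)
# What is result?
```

rec(4, 3) = 4 * 4 * 4 = 64

Answer: 64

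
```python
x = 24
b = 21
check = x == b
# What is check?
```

Trace:
`x = 24` → x = 24
`b = 21` → b = 21
`check = x == b` → check = False
So check = False

Answer: False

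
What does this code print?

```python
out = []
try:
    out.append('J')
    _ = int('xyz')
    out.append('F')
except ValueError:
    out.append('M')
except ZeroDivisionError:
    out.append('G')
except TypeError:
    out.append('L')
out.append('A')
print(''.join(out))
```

Execution trace: 'J' (try body) → 'M' (except ValueError) → 'A' (after the try/except). Output: JMA

Answer: JMA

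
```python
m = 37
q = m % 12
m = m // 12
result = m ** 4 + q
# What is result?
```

Trace:
`m = 37` → m = 37
`q = m % 12` → q = 1
`m = m // 12` → m = 3
`result = m ** 4 + q` → result = 82
So result = 82

Answer: 82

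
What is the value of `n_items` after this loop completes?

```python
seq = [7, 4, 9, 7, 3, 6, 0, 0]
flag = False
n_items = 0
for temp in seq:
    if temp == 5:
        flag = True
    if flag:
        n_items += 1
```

Count elements after first 5 in [7, 4, 9, 7, 3, 6, 0, 0]
`n_items` takes the values: 0

Answer: 0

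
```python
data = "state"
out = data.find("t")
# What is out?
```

Trace:
`data = "state"` → data = 'state'
`out = data.find("t")` → out = 1
So out = 1

Answer: 1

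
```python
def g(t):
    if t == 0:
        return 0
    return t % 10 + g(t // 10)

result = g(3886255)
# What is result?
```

Sum of digits of 3886255: 5 + 5 + 2 + 6 + 8 + 8 + 3 = 37

Answer: 37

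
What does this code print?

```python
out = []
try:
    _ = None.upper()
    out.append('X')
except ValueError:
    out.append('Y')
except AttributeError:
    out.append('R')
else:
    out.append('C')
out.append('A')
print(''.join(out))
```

Execution trace: 'R' (except AttributeError) → 'A' (after the try/except). Output: RA

Answer: RA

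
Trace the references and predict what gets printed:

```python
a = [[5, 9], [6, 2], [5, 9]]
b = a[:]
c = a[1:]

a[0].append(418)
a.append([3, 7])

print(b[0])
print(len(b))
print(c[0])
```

Key concept: slice with nested mutation.
Step by step:
`a = [[5, 9], [6, 2], [5, 9]]` → a = [[5, 9], [6, 2], [5, 9]]
`b = a[:]` → b = [[5, 9], [6, 2], [5, 9]]
`c = a[1:]` → c = [[6, 2], [5, 9]]
`a[0].append(418)` → a = [[5, 9, 418], [6, 2], [5, 9]]; b = [[5, 9, 418], [6, 2], [5, 9]]
`a.append([3, 7])` → a = [[5, 9, 418], [6, 2], [5, 9], [3, 7]]
`print(b[0])` → prints [5, 9, 418]
`print(len(b))` → prints 3
`print(c[0])` → prints [6, 2]

Answer:
[5, 9, 418]
3
[6, 2]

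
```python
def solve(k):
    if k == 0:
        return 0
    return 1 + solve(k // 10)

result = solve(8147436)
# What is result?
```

Count of digits of 8147436: 7

Answer: 7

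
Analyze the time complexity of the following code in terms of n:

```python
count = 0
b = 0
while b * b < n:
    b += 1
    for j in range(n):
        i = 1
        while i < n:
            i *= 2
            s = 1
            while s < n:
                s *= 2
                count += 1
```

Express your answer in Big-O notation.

Each loop level contributes: √n × n × log n × log n. Multiplying the contributions gives O(n√n log² n).

Answer: O(n√n log² n)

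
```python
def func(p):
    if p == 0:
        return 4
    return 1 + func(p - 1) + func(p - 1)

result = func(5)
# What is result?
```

func(p) = 1 + 2·func(p-1), func(0)=4. Closed form: (4+1)·2^5 - 1 = 159.

Answer: 159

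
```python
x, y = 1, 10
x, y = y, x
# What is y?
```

Trace:
`x, y = 1, 10` → x = 1; y = 10
`x, y = y, x` → x = 10; y = 1
So y = 1

Answer: 1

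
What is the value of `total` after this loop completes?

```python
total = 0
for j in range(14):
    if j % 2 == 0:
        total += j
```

Sum of even numbers 0 to 13
`total` takes the values: 0 → 2 → 6 → 12 → 20 → 30 → 42

Answer: 42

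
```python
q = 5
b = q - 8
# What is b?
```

Trace:
`q = 5` → q = 5
`b = q - 8` → b = -3
So b = -3

Answer: -3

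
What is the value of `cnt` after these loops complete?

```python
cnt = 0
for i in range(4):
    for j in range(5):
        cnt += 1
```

4 * 5 = 20
`cnt` takes the values: 0 → 1 → 2 → 3 → 4 → 5 → 6 → 7 → 8 → 9 → 10 → 11 → 12 → 13 → 14 → 15 → 16 → 17 → 18 → 19 → 20

Answer: 20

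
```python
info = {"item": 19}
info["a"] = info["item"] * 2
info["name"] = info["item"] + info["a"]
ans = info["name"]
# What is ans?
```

Trace:
`info = {"item": 19}` → info = {'item': 19}
`info["a"] = info["item"] * 2` → info = {'item': 19, 'a': 38}
`info["name"] = info["item"] + info["a"]` → info = {'item': 19, 'a': 38, 'name': 57}
`ans = info["name"]` → ans = 57
So ans = 57

Answer: 57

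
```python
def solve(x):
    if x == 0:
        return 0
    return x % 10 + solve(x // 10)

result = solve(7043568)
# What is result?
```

Sum of digits of 7043568: 8 + 6 + 5 + 3 + 4 + 0 + 7 = 33

Answer: 33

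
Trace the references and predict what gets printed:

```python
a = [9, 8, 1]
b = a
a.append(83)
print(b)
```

Key concept: basic list aliasing.
Step by step:
`a = [9, 8, 1]` → a = [9, 8, 1]
`b = a` → b = [9, 8, 1] (same object as a)
`a.append(83)` → a = [9, 8, 1, 83] (same object as b); b = [9, 8, 1, 83] (same object as a)
`print(b)` → prints [9, 8, 1, 83]

Answer: [9, 8, 1, 83]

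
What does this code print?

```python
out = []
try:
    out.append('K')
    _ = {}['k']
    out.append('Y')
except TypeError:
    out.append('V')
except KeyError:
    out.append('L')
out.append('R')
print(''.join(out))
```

Execution trace: 'K' (try body) → 'L' (except KeyError) → 'R' (after the try/except). Output: KLR

Answer: KLR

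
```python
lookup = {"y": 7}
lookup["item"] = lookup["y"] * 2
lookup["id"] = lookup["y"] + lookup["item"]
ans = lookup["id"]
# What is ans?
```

Trace:
`lookup = {"y": 7}` → lookup = {'y': 7}
`lookup["item"] = lookup["y"] * 2` → lookup = {'y': 7, 'item': 14}
`lookup["id"] = lookup["y"] + lookup["item"]` → lookup = {'y': 7, 'item': 14, 'id': 21}
`ans = lookup["id"]` → ans = 21
So ans = 21

Answer: 21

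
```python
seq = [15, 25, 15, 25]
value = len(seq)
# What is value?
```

Trace:
`seq = [15, 25, 15, 25]` → seq = [15, 25, 15, 25]
`value = len(seq)` → value = 4
So value = 4

Answer: 4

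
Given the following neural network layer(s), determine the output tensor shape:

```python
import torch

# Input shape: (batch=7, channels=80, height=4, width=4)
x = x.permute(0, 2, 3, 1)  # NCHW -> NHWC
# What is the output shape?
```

Input: (7, 80, 4, 4) -> Output: (7, 4, 4, 80)

Answer: (7, 4, 4, 80)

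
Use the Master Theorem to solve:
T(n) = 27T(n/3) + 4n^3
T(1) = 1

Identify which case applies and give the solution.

a=27, b=3, f(n)=4n^3. log_3(27) = 3. Since c=3 = 3, Case 2 applies: T(n) = Θ(n^log_b(a) · log n) = O(n^3 log n).

Answer: O(n^3 log n) - Case 2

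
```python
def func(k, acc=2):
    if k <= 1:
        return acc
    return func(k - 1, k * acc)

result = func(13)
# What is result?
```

Accumulator trace (n, acc): (13, 2) -> (12, 26) -> (11, 312) -> (10, 3432) -> (9, 34320) -> (8, 308880) -> (7, 2471040) -> (6, 17297280) -> (5, 103783680) -> (4, 518918400) -> (3, 2075673600) -> (2, 6227020800) -> (1, 12454041600) -> return 12454041600

Answer: 12454041600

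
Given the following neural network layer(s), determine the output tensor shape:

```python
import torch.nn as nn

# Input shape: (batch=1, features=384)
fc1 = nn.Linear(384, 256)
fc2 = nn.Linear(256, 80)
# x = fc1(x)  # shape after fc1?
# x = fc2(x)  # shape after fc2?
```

Input: (1, 384) -> after fc1: (1, 256) -> Output: (1, 80)

Answer: (1, 80)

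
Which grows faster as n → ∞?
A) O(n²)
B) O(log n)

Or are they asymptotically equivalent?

O(n²) vs O(log n): Higher order terms dominate.

Answer: A) O(n²) grows faster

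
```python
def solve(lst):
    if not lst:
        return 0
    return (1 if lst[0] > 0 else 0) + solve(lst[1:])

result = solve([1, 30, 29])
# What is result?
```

Count of positive elements in [1, 30, 29] = 3

Answer: 3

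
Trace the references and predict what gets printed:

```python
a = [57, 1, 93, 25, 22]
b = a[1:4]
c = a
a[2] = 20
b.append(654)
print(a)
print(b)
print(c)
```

Key concept: slice vs alias.
Step by step:
`a = [57, 1, 93, 25, 22]` → a = [57, 1, 93, 25, 22]
`b = a[1:4]` → b = [1, 93, 25]
`c = a` → c = [57, 1, 93, 25, 22] (same object as a)
`a[2] = 20` → a = [57, 1, 20, 25, 22] (same object as c); c = [57, 1, 20, 25, 22] (same object as a)
`b.append(654)` → b = [1, 93, 25, 654]
`print(a)` → prints [57, 1, 20, 25, 22]
`print(b)` → prints [1, 93, 25, 654]
`print(c)` → prints [57, 1, 20, 25, 22]

Answer:
[57, 1, 20, 25, 22]
[1, 93, 25, 654]
[57, 1, 20, 25, 22]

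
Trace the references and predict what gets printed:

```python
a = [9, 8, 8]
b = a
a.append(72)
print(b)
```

Key concept: basic list aliasing.
Step by step:
`a = [9, 8, 8]` → a = [9, 8, 8]
`b = a` → b = [9, 8, 8] (same object as a)
`a.append(72)` → a = [9, 8, 8, 72] (same object as b); b = [9, 8, 8, 72] (same object as a)
`print(b)` → prints [9, 8, 8, 72]

Answer: [9, 8, 8, 72]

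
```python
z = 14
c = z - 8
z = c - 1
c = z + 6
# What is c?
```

Trace:
`z = 14` → z = 14
`c = z - 8` → c = 6
`z = c - 1` → z = 5
`c = z + 6` → c = 11
So c = 11

Answer: 11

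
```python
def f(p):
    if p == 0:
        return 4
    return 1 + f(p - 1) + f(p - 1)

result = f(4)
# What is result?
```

f(p) = 1 + 2·f(p-1), f(0)=4. Closed form: (4+1)·2^4 - 1 = 79.

Answer: 79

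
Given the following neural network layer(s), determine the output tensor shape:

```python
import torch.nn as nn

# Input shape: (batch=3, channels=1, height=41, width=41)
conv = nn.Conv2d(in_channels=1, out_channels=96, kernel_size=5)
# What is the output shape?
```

Input: (3, 1, 41, 41) -> Output: (3, 96, 37, 37)

Answer: (3, 96, 37, 37)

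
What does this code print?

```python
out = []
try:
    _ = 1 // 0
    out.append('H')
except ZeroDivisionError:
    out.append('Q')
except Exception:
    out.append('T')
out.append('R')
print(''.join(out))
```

Execution trace: 'Q' (except ZeroDivisionError) → 'R' (after the try/except). Output: QR

Answer: QR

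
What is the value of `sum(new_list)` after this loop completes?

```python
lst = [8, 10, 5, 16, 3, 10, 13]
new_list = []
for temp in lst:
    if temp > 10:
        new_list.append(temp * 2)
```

Sum of doubled values > 10
`new_list` takes the values: [] → [32] → [32, 26]
So `sum(new_list)` = 58

Answer: 58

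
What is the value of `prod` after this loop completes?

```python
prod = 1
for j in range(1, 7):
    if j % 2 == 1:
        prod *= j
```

Product of odd numbers 1 to 6
`prod` takes the values: 1 → 3 → 15

Answer: 15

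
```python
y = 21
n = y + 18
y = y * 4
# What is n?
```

Trace:
`y = 21` → y = 21
`n = y + 18` → n = 39
`y = y * 4` → y = 84
So n = 39

Answer: 39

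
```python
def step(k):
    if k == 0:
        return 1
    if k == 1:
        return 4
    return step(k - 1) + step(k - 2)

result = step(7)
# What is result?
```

Build up from base cases: step(0)=1, step(1)=4, step(2)=5, step(3)=9, step(4)=14, step(5)=23, step(6)=37, ..., step(7)=60

Answer: 60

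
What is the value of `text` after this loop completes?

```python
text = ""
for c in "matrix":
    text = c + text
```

Reverse 'matrix'
`text` takes the values: "" → "m" → "am" → "tam" → "rtam" → "irtam" → "xirtam"

Answer: "xirtam"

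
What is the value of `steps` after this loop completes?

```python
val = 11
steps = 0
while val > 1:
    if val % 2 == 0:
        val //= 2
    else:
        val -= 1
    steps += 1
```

Steps to reduce 11 to 1
`steps` takes the values: 0 → 1 → 2 → 3 → 4 → 5

Answer: 5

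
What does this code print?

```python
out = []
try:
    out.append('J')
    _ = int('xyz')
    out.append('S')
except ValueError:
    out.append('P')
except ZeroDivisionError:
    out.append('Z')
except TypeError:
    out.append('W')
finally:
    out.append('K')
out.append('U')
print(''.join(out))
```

Execution trace: 'J' (try body) → 'P' (except ValueError) → 'K' (finally) → 'U' (after the try/except). Output: JPKU

Answer: JPKU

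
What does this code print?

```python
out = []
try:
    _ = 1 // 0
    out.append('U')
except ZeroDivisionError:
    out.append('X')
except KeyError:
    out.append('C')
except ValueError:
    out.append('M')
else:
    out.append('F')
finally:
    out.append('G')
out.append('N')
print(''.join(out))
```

Execution trace: 'X' (except ZeroDivisionError) → 'G' (finally) → 'N' (after the try/except). Output: XGN

Answer: XGN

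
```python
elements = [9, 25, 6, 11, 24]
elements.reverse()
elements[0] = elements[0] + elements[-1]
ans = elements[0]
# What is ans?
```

Trace:
`elements = [9, 25, 6, 11, 24]` → elements = [9, 25, 6, 11, 24]
`elements.reverse()` → elements = [24, 11, 6, 25, 9]
`elements[0] = elements[0] + elements[-1]` → elements = [33, 11, 6, 25, 9]
`ans = elements[0]` → ans = 33
So ans = 33

Answer: 33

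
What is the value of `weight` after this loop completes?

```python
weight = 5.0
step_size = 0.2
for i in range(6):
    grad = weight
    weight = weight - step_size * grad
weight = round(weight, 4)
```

Gradient descent: w = 5.0 * (1 - 0.2)^6
`weight` takes the values: 5.0 → 4.0 → 3.2 → 2.56 → 2.048 → 1.6384 → 1.31072 → 1.3107

Answer: 1.3107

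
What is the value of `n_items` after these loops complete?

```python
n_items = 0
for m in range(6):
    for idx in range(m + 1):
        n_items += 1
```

Triangle: 1 + 2 + ... + 6
`n_items` takes the values: 0 → 1 → 2 → 3 → 4 → 5 → 6 → 7 → 8 → 9 → 10 → 11 → 12 → 13 → 14 → 15 → 16 → 17 → 18 → 19 → 20 → 21

Answer: 21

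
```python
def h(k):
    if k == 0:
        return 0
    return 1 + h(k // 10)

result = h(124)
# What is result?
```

Count of digits of 124: 3

Answer: 3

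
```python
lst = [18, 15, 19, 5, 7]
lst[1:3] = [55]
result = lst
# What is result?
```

Trace:
`lst = [18, 15, 19, 5, 7]` → lst = [18, 15, 19, 5, 7]
`lst[1:3] = [55]` → lst = [18, 55, 5, 7]
`result = lst` → result = [18, 55, 5, 7]
So result = [18, 55, 5, 7]

Answer: [18, 55, 5, 7]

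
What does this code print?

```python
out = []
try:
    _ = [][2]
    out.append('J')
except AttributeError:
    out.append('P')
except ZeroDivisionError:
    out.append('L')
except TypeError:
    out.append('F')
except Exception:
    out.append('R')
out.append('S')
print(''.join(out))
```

Execution trace: 'R' (except Exception) → 'S' (after the try/except). Output: RS

Answer: RS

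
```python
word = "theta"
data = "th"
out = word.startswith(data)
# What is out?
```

Trace:
`word = "theta"` → word = 'theta'
`data = "th"` → data = 'th'
`out = word.startswith(data)` → out = True
So out = True

Answer: True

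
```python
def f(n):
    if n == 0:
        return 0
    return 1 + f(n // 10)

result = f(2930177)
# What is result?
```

Count of digits of 2930177: 7

Answer: 7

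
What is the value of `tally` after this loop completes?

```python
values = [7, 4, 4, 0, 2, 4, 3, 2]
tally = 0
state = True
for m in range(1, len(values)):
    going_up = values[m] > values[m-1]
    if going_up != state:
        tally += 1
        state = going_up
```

Count direction changes in [7, 4, 4, 0, 2, 4, 3, 2]
`tally` takes the values: 0 → 1 → 2 → 3

Answer: 3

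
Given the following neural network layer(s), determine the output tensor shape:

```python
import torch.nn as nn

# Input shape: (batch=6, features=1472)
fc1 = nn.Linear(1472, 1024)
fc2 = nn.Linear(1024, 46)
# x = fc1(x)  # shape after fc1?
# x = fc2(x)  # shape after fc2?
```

Input: (6, 1472) -> after fc1: (6, 1024) -> Output: (6, 46)

Answer: (6, 46)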